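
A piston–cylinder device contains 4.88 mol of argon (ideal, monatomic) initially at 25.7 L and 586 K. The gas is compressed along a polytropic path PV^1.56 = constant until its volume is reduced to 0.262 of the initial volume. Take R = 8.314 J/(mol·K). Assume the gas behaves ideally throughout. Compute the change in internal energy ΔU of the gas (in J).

39800 J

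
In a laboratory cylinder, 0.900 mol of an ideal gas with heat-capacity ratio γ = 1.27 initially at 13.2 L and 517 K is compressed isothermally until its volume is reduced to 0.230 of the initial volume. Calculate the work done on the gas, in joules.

P₁ = nRT₁/V₁ = 0.900×8.314×517/13.2 = 293 kPa.
Isothermal: T stays 517 K; PV = const ⇒ V₂ = 3.04 L, P₂ = 1270 kPa.
W = nRT ln(V₂/V₁) = 0.900×8.314×517×ln(0.230) = -5690 J.
Work done on the gas = −W_by = 5690 J.

5690 J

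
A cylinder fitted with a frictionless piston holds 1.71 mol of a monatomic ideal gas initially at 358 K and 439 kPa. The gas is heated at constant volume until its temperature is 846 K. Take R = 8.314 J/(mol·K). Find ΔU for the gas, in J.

10400 J

V₁ = nRT₁/P₁ = 1.71×8.314×358/439 = 11.6 L.
Isochoric: V stays 11.6 L; P/T = const ⇒ T₂ = 846 K, P₂ = 1040 kPa.
For an ideal gas ΔU = nCvΔT with Cv = (3/2)R = 12.5 J/(mol·K).
ΔU = 1.71×12.5×(846−358) = 10400 J.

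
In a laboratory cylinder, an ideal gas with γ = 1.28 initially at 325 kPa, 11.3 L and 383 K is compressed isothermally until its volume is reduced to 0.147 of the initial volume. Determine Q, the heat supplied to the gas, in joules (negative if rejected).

n = P₁V₁/(RT₁) = 325×11.3/(8.314×383) = 1.15 mol.
Isothermal: T stays 383 K; PV = const ⇒ V₂ = 1.66 L, P₂ = 2210 kPa.
ΔU = 0 (ideal gas, T constant).
W = nRT ln(V₂/V₁) = 1.15×8.314×383×ln(0.147) = -7040 J.
Q = ΔU + W = -7040 J.

-7040 J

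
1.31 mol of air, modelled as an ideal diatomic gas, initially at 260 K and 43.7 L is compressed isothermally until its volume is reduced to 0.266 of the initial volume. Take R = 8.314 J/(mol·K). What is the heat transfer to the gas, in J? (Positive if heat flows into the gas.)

P₁ = nRT₁/V₁ = 1.31×8.314×260/43.7 = 64.8 kPa.
Isothermal: T stays 260 K; PV = const ⇒ V₂ = 11.6 L, P₂ = 244 kPa.
ΔU = 0 (ideal gas, T constant).
W = nRT ln(V₂/V₁) = 1.31×8.314×260×ln(0.266) = -3750 J.
Q = ΔU + W = -3750 J.

-3750 J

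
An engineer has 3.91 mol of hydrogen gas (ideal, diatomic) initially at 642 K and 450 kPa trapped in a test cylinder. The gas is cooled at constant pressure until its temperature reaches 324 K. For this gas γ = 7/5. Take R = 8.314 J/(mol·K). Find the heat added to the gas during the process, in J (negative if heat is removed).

V₁ = nRT₁/P₁ = 3.91×8.314×642/450 = 46.4 L.
Isobaric: P stays 450 kPa; V/T = const ⇒ T₂ = 324 K, V₂ = 23.4 L.
W = PΔV = 450×(23.4−46.4) kPa·L = -10300 J.
ΔU = nCvΔT = 3.91×20.8×(324−642) = -25800 J.
Q = ΔU + W = nCpΔT = -36200 J.

-36200 J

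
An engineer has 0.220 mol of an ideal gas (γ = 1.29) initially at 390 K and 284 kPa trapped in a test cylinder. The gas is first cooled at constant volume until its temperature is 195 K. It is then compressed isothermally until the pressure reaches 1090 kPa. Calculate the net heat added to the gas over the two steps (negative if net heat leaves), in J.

-1960 J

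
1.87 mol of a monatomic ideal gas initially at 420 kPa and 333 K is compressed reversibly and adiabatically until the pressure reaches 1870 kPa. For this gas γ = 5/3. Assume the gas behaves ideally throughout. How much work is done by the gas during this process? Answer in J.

-6350 J

V₁ = nRT₁/P₁ = 1.87×8.314×333/420 = 12.3 L.
Adiabatic: T₂/T₁ = (P₂/P₁)^((γ−1)/γ) ⇒ T₂ = 333×(4.45)^0.400 = 605 K; V₂ = 5.03 L.
ΔU = nCvΔT = 1.87×12.5×(605−333) = 6350 J.
Q = 0 for an adiabatic process, so W = −ΔU = -6350 J.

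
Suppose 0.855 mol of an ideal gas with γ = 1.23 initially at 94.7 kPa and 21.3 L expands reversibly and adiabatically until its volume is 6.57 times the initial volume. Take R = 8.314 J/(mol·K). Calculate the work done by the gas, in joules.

3080 J

T₁ = P₁V₁/(nR) = 94.7×21.3/(0.855×8.314) = 284 K.
Adiabatic: TV^(γ−1) = const ⇒ T₂ = 284×(0.152)^0.230 = 184 K; PV^γ = const ⇒ P₂ = 9.35 kPa.
ΔU = nCvΔT = 0.855×36.1×(184−284) = -3080 J.
Q = 0 for an adiabatic process, so W = −ΔU = 3080 J.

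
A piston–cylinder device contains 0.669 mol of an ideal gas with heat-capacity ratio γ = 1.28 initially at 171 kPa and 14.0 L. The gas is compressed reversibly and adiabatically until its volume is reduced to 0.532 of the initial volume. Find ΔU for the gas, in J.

T₁ = P₁V₁/(nR) = 171×14.0/(0.669×8.314) = 430 K.
Adiabatic: TV^(γ−1) = const ⇒ T₂ = 430×(1.88)^0.280 = 514 K; PV^γ = const ⇒ P₂ = 384 kPa.
For an ideal gas ΔU = nCvΔT with Cv = R/(γ−1) = 29.7 J/(mol·K).
ΔU = 0.669×29.7×(514−430) = 1650 J.

1650 J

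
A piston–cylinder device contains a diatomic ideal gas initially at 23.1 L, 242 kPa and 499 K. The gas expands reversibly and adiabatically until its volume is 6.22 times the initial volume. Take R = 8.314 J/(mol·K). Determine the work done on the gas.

n = P₁V₁/(RT₁) = 242×23.1/(8.314×499) = 1.35 mol.
Adiabatic: TV^(γ−1) = const ⇒ T₂ = 499×(0.161)^0.400 = 240 K; PV^γ = const ⇒ P₂ = 18.7 kPa.
ΔU = nCvΔT = 1.35×20.8×(240−499) = -7250 J.
Q = 0 for an adiabatic process, so W = −ΔU = 7250 J.
Work done on the gas = −W_by = -7250 J.

-7250 J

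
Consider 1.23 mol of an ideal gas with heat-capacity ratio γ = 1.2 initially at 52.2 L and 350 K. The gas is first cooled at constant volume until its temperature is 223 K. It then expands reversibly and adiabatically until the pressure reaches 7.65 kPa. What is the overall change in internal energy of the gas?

P₁ = nRT₁/V₁ = 1.23×8.314×350/52.2 = 68.6 kPa.
Step 1 — Isochoric: V stays 52.2 L; P/T = const ⇒ T₂ = 223 K, P₂ = 43.7 kPa.
W = 0 (no volume change).
ΔU = nCvΔT = 1.23×41.6×(223−350) = -6490 J.
Q = ΔU = -6490 J.
State after step 1: P = 43.7 kPa, V = 52.2 L, T = 223 K.
Step 2 — Adiabatic: T₂/T₁ = (P₂/P₁)^((γ−1)/γ) ⇒ T₂ = 223×(0.175)^0.167 = 167 K; V₂ = 223 L.
ΔU = nCvΔT = 1.23×41.6×(167−223) = -2870 J.
Q = 0 for an adiabatic process, so W = −ΔU = 2870 J.
Net over both steps: W = 2870 J, Q = -6490 J, ΔU = -9370 J.

-9370 J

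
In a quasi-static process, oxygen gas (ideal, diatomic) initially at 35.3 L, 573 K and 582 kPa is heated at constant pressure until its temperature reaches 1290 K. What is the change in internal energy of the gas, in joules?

n = P₁V₁/(RT₁) = 582×35.3/(8.314×573) = 4.31 mol.
Isobaric: P stays 582 kPa; V/T = const ⇒ T₂ = 1290 K, V₂ = 79.5 L.
For an ideal gas ΔU = nCvΔT with Cv = (5/2)R = 20.8 J/(mol·K).
ΔU = 4.31×20.8×(1290−573) = 64300 J.

64300 J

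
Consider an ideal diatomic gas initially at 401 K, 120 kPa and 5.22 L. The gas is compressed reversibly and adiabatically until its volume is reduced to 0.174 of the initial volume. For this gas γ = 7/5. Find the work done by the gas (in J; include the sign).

n = P₁V₁/(RT₁) = 120×5.22/(8.314×401) = 0.188 mol.
Adiabatic: TV^(γ−1) = const ⇒ T₂ = 401×(5.75)^0.400 = 807 K; PV^γ = const ⇒ P₂ = 1390 kPa.
ΔU = nCvΔT = 0.188×20.8×(807−401) = 1590 J.
Q = 0 for an adiabatic process, so W = −ΔU = -1590 J.

-1590 J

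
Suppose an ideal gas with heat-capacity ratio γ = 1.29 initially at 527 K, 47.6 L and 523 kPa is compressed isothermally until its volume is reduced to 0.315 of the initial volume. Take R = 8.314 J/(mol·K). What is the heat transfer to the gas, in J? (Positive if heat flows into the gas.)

n = P₁V₁/(RT₁) = 523×47.6/(8.314×527) = 5.68 mol.
Isothermal: T stays 527 K; PV = const ⇒ V₂ = 15.0 L, P₂ = 1660 kPa.
ΔU = 0 (ideal gas, T constant).
W = nRT ln(V₂/V₁) = 5.68×8.314×527×ln(0.315) = -28800 J.
Q = ΔU + W = -28800 J.

-28800 J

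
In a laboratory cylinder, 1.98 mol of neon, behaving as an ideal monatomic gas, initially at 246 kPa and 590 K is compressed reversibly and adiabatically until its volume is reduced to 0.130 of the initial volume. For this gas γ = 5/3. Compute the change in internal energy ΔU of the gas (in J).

42200 J

V₁ = nRT₁/P₁ = 1.98×8.314×590/246 = 39.5 L.
Adiabatic: TV^(γ−1) = const ⇒ T₂ = 590×(7.69)^0.667 = 2300 K; PV^γ = const ⇒ P₂ = 7370 kPa.
For an ideal gas ΔU = nCvΔT with Cv = (3/2)R = 12.5 J/(mol·K).
ΔU = 1.98×12.5×(2300−590) = 42200 J.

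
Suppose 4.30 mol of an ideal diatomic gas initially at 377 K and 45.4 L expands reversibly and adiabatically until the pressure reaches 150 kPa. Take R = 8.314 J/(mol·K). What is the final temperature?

P₁ = nRT₁/V₁ = 4.30×8.314×377/45.4 = 297 kPa.
Adiabatic: T₂/T₁ = (P₂/P₁)^((γ−1)/γ) ⇒ T₂ = 377×(0.505)^0.286 = 310 K; V₂ = 73.9 L.

310 K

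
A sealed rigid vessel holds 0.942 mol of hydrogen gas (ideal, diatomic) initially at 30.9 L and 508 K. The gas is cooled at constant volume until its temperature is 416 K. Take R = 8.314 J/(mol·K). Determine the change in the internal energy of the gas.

-1800 J

P₁ = nRT₁/V₁ = 0.942×8.314×508/30.9 = 129 kPa.
Isochoric: V stays 30.9 L; P/T = const ⇒ T₂ = 416 K, P₂ = 105 kPa.
For an ideal gas ΔU = nCvΔT with Cv = (5/2)R = 20.8 J/(mol·K).
ΔU = 0.942×20.8×(416−508) = -1800 J.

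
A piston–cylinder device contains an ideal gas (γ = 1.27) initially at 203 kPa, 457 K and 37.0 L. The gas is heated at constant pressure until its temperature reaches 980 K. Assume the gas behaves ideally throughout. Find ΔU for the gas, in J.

n = P₁V₁/(RT₁) = 203×37.0/(8.314×457) = 1.98 mol.
Isobaric: P stays 203 kPa; V/T = const ⇒ T₂ = 980 K, V₂ = 79.3 L.
For an ideal gas ΔU = nCvΔT with Cv = R/(γ−1) = 30.8 J/(mol·K).
ΔU = 1.98×30.8×(980−457) = 31800 J.

31800 J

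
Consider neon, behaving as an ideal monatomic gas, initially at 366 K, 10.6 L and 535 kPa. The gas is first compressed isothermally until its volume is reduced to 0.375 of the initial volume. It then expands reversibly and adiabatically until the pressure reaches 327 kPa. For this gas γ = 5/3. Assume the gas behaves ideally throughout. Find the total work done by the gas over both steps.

-1770 J

n = P₁V₁/(RT₁) = 535×10.6/(8.314×366) = 1.86 mol.
Step 1 — Isothermal: T stays 366 K; PV = const ⇒ V₂ = 3.97 L, P₂ = 1430 kPa.
ΔU = 0 (ideal gas, T constant).
W = nRT ln(V₂/V₁) = 1.86×8.314×366×ln(0.375) = -5560 J.
Q = ΔU + W = -5560 J.
State after step 1: P = 1430 kPa, V = 3.97 L, T = 366 K.
Step 2 — Adiabatic: T₂/T₁ = (P₂/P₁)^((γ−1)/γ) ⇒ T₂ = 366×(0.229)^0.400 = 203 K; V₂ = 9.62 L.
ΔU = nCvΔT = 1.86×12.5×(203−366) = -3790 J.
Q = 0 for an adiabatic process, so W = −ΔU = 3790 J.
Net over both steps: W = -1770 J, Q = -5560 J, ΔU = -3790 J.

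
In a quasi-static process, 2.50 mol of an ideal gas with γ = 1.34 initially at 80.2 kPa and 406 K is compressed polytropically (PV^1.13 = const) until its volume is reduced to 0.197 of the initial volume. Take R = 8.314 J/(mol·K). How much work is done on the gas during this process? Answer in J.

V₁ = nRT₁/P₁ = 2.50×8.314×406/80.2 = 105 L.
Polytropic n=1.13: T₂ = T₁(V₁/V₂)^(n−1) = 406×(5.08)^0.13 = 501 K; P₂ = P₁(V₁/V₂)^n = 503 kPa.
W = (P₁V₁−P₂V₂)/(n−1) = (80.2×105−503×20.7)/0.13 = -15300 J.
Work done on the gas = −W_by = 15300 J.

15300 J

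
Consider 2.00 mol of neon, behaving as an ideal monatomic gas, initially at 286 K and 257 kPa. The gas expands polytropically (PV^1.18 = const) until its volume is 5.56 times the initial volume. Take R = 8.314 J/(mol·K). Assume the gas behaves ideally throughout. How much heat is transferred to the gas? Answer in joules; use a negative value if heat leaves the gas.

V₁ = nRT₁/P₁ = 2.00×8.314×286/257 = 18.5 L.
Polytropic n=1.18: T₂ = T₁(V₁/V₂)^(n−1) = 286×(0.180)^0.18 = 210 K; P₂ = P₁(V₁/V₂)^n = 33.9 kPa.
W = (P₁V₁−P₂V₂)/(n−1) = (257×18.5−33.9×103)/0.18 = 7020 J.
ΔU = nCvΔT = 2.00×12.5×(210−286) = -1900 J.
Q = ΔU + W = 5120 J.

5120 J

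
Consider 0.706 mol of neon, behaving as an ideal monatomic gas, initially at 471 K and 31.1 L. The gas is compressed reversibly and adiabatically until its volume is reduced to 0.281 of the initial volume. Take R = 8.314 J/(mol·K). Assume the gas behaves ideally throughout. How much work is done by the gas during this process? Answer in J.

P₁ = nRT₁/V₁ = 0.706×8.314×471/31.1 = 88.9 kPa.
Adiabatic: TV^(γ−1) = const ⇒ T₂ = 471×(3.56)^0.667 = 1100 K; PV^γ = const ⇒ P₂ = 737 kPa.
ΔU = nCvΔT = 0.706×12.5×(1100−471) = 5520 J.
Q = 0 for an adiabatic process, so W = −ΔU = -5520 J.

-5520 J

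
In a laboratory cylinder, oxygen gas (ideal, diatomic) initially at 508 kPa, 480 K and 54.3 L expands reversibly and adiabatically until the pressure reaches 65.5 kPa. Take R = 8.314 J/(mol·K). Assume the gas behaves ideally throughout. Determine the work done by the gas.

30600 J

n = P₁V₁/(RT₁) = 508×54.3/(8.314×480) = 6.91 mol.
Adiabatic: T₂/T₁ = (P₂/P₁)^((γ−1)/γ) ⇒ T₂ = 480×(0.129)^0.286 = 267 K; V₂ = 235 L.
ΔU = nCvΔT = 6.91×20.8×(267−480) = -30600 J.
Q = 0 for an adiabatic process, so W = −ΔU = 30600 J.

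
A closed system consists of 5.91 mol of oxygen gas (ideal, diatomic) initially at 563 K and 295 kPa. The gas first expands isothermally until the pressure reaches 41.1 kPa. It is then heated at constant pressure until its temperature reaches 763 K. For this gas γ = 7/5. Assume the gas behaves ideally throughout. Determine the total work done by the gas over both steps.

V₁ = nRT₁/P₁ = 5.91×8.314×563/295 = 93.8 L.
Step 1 — Isothermal: T stays 563 K; PV = const ⇒ V₂ = 673 L, P₂ = 41.1 kPa.
ΔU = 0 (ideal gas, T constant).
W = nRT ln(V₂/V₁) = 5.91×8.314×563×ln(7.18) = 54500 J.
Q = ΔU + W = 54500 J.
State after step 1: P = 41.1 kPa, V = 673 L, T = 563 K.
Step 2 — Isobaric: P stays 41.1 kPa; V/T = const ⇒ T₂ = 763 K, V₂ = 912 L.
W = PΔV = 41.1×(912−673) kPa·L = 9830 J.
ΔU = nCvΔT = 5.91×20.8×(763−563) = 24600 J.
Q = ΔU + W = nCpΔT = 34400 J.
Net over both steps: W = 64400 J, Q = 88900 J, ΔU = 24600 J.

64400 J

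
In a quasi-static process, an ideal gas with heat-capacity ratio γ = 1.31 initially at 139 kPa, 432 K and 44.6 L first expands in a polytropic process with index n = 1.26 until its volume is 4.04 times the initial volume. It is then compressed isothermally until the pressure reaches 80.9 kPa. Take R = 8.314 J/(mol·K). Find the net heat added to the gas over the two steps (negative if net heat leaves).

n = P₁V₁/(RT₁) = 139×44.6/(8.314×432) = 1.73 mol.
Step 1 — Polytropic n=1.26: T₂ = T₁(V₁/V₂)^(n−1) = 432×(0.248)^0.26 = 300 K; P₂ = P₁(V₁/V₂)^n = 23.9 kPa.
W = (P₁V₁−P₂V₂)/(n−1) = (139×44.6−23.9×180)/0.26 = 7260 J.
ΔU = nCvΔT = 1.73×26.8×(300−432) = -6090 J.
Q = ΔU + W = 1170 J.
State after step 1: P = 23.9 kPa, V = 180 L, T = 300 K.
Step 2 — Isothermal: T stays 300 K; PV = const ⇒ V₂ = 53.3 L, P₂ = 80.9 kPa.
ΔU = 0 (ideal gas, T constant).
W = nRT ln(V₂/V₁) = 1.73×8.314×300×ln(0.296) = -5250 J.
Q = ΔU + W = -5250 J.
Net over both steps: W = 2010 J, Q = -4080 J, ΔU = -6090 J.

-4080 J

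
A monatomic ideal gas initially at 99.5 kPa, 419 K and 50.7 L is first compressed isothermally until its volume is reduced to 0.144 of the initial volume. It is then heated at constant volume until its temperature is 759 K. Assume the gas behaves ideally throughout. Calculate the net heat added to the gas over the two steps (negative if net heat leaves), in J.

-3640 J

n = P₁V₁/(RT₁) = 99.5×50.7/(8.314×419) = 1.45 mol.
Step 1 — Isothermal: T stays 419 K; PV = const ⇒ V₂ = 7.30 L, P₂ = 691 kPa.
ΔU = 0 (ideal gas, T constant).
W = nRT ln(V₂/V₁) = 1.45×8.314×419×ln(0.144) = -9780 J.
Q = ΔU + W = -9780 J.
State after step 1: P = 691 kPa, V = 7.30 L, T = 419 K.
Step 2 — Isochoric: V stays 7.30 L; P/T = const ⇒ T₂ = 759 K, P₂ = 1250 kPa.
W = 0 (no volume change).
ΔU = nCvΔT = 1.45×12.5×(759−419) = 6140 J.
Q = ΔU = 6140 J.
Net over both steps: W = -9780 J, Q = -3640 J, ΔU = 6140 J.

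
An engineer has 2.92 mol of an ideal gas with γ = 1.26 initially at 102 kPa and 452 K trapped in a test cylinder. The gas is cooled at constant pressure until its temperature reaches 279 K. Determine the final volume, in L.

66.4 L

V₁ = nRT₁/P₁ = 2.92×8.314×452/102 = 108 L.
Isobaric: P stays 102 kPa; V/T = const ⇒ T₂ = 279 K, V₂ = 66.4 L.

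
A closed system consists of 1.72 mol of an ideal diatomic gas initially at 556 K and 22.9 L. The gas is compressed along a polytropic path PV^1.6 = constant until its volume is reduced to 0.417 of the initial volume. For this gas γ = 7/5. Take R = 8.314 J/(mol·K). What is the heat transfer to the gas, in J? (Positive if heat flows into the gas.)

4570 J

P₁ = nRT₁/V₁ = 1.72×8.314×556/22.9 = 347 kPa.
Polytropic n=1.6: T₂ = T₁(V₁/V₂)^(n−1) = 556×(2.40)^0.60 = 940 K; P₂ = P₁(V₁/V₂)^n = 1410 kPa.
W = (P₁V₁−P₂V₂)/(n−1) = (347×22.9−1410×9.55)/0.60 = -9150 J.
ΔU = nCvΔT = 1.72×20.8×(940−556) = 13700 J.
Q = ΔU + W = 4570 J.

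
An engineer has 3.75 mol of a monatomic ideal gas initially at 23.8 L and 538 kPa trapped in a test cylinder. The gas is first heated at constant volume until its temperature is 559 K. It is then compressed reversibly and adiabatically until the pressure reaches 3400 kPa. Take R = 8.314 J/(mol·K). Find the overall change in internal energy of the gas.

T₁ = P₁V₁/(nR) = 538×23.8/(3.75×8.314) = 411 K.
Step 1 — Isochoric: V stays 23.8 L; P/T = const ⇒ T₂ = 559 K, P₂ = 732 kPa.
W = 0 (no volume change).
ΔU = nCvΔT = 3.75×12.5×(559−411) = 6940 J.
Q = ΔU = 6940 J.
State after step 1: P = 732 kPa, V = 23.8 L, T = 559 K.
Step 2 — Adiabatic: T₂/T₁ = (P₂/P₁)^((γ−1)/γ) ⇒ T₂ = 559×(4.64)^0.400 = 1030 K; V₂ = 9.47 L.
ΔU = nCvΔT = 3.75×12.5×(1030−559) = 22200 J.
Q = 0 for an adiabatic process, so W = −ΔU = -22200 J.
Net over both steps: W = -22200 J, Q = 6940 J, ΔU = 29100 J.

29100 J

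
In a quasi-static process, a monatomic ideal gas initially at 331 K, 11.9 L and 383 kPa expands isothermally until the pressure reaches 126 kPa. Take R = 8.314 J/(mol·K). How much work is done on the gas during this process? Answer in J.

-5070 J

n = P₁V₁/(RT₁) = 383×11.9/(8.314×331) = 1.66 mol.
Isothermal: T stays 331 K; PV = const ⇒ V₂ = 36.2 L, P₂ = 126 kPa.
W = nRT ln(V₂/V₁) = 1.66×8.314×331×ln(3.04) = 5070 J.
Work done on the gas = −W_by = -5070 J.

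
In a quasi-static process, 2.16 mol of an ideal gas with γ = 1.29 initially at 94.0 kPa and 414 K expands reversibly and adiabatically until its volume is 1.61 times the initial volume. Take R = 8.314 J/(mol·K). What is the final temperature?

V₁ = nRT₁/P₁ = 2.16×8.314×414/94.0 = 79.1 L.
Adiabatic: TV^(γ−1) = const ⇒ T₂ = 414×(0.621)^0.290 = 361 K; PV^γ = const ⇒ P₂ = 50.9 kPa.

361 K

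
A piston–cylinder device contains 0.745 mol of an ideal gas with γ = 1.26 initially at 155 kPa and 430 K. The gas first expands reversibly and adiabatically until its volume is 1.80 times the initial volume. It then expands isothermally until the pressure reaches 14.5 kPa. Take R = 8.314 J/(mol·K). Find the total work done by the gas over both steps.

V₁ = nRT₁/P₁ = 0.745×8.314×430/155 = 17.2 L.
Step 1 — Adiabatic: TV^(γ−1) = const ⇒ T₂ = 430×(0.556)^0.260 = 369 K; PV^γ = const ⇒ P₂ = 73.9 kPa.
ΔU = nCvΔT = 0.745×32.0×(369−430) = -1450 J.
Q = 0 for an adiabatic process, so W = −ΔU = 1450 J.
State after step 1: P = 73.9 kPa, V = 30.9 L, T = 369 K.
Step 2 — Isothermal: T stays 369 K; PV = const ⇒ V₂ = 158 L, P₂ = 14.5 kPa.
ΔU = 0 (ideal gas, T constant).
W = nRT ln(V₂/V₁) = 0.745×8.314×369×ln(5.10) = 3720 J.
Q = ΔU + W = 3720 J.
Net over both steps: W = 5170 J, Q = 3720 J, ΔU = -1450 J.

5170 J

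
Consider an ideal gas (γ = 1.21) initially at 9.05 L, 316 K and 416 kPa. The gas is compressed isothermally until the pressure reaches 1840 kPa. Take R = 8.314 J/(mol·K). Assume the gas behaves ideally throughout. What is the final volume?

2.05 L

Isothermal: T stays 316 K; PV = const ⇒ V₂ = 2.05 L, P₂ = 1840 kPa.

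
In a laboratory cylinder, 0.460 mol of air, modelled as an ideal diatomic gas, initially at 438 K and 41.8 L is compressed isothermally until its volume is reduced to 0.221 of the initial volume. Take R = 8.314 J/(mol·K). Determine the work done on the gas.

2530 J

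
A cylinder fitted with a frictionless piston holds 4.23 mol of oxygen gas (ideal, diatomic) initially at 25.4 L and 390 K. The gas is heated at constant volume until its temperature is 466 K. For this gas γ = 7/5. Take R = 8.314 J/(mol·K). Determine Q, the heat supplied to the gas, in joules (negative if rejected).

6680 J

P₁ = nRT₁/V₁ = 4.23×8.314×390/25.4 = 540 kPa.
Isochoric: V stays 25.4 L; P/T = const ⇒ T₂ = 466 K, P₂ = 645 kPa.
W = 0 (no volume change).
ΔU = nCvΔT = 4.23×20.8×(466−390) = 6680 J.
Q = ΔU = 6680 J.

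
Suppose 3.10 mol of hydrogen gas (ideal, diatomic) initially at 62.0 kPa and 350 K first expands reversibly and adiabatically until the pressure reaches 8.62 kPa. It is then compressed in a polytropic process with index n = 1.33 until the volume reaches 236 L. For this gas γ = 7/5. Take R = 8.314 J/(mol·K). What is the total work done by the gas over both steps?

4160 J

V₁ = nRT₁/P₁ = 3.10×8.314×350/62.0 = 145 L.
Step 1 — Adiabatic: T₂/T₁ = (P₂/P₁)^((γ−1)/γ) ⇒ T₂ = 350×(0.139)^0.286 = 199 K; V₂ = 596 L.
ΔU = nCvΔT = 3.10×20.8×(199−350) = -9720 J.
Q = 0 for an adiabatic process, so W = −ΔU = 9720 J.
State after step 1: P = 8.62 kPa, V = 596 L, T = 199 K.
Step 2 — Polytropic n=1.33: T₂ = T₁(V₁/V₂)^(n−1) = 199×(2.52)^0.33 = 270 K; P₂ = P₁(V₁/V₂)^n = 29.5 kPa.
W = (P₁V₁−P₂V₂)/(n−1) = (8.62×596−29.5×236)/0.33 = -5560 J.
ΔU = nCvΔT = 3.10×20.8×(270−199) = 4580 J.
Q = ΔU + W = -973 J.
Net over both steps: W = 4160 J, Q = -973 J, ΔU = -5130 J.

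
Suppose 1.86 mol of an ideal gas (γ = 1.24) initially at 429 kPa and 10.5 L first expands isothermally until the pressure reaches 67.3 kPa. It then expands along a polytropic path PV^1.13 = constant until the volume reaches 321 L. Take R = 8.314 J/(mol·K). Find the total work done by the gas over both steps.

14700 J

T₁ = P₁V₁/(nR) = 429×10.5/(1.86×8.314) = 291 K.
Step 1 — Isothermal: T stays 291 K; PV = const ⇒ V₂ = 66.9 L, P₂ = 67.3 kPa.
ΔU = 0 (ideal gas, T constant).
W = nRT ln(V₂/V₁) = 1.86×8.314×291×ln(6.37) = 8340 J.
Q = ΔU + W = 8340 J.
State after step 1: P = 67.3 kPa, V = 66.9 L, T = 291 K.
Step 2 — Polytropic n=1.13: T₂ = T₁(V₁/V₂)^(n−1) = 291×(0.209)^0.13 = 238 K; P₂ = P₁(V₁/V₂)^n = 11.4 kPa.
W = (P₁V₁−P₂V₂)/(n−1) = (67.3×66.9−11.4×321)/0.13 = 6390 J.
ΔU = nCvΔT = 1.86×34.6×(238−291) = -3460 J.
Q = ΔU + W = 2930 J.
Net over both steps: W = 14700 J, Q = 11300 J, ΔU = -3460 J.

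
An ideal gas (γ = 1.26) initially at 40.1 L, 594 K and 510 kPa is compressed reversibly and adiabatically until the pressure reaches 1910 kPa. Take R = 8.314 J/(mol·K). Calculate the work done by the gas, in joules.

-24600 J

n = P₁V₁/(RT₁) = 510×40.1/(8.314×594) = 4.14 mol.
Adiabatic: T₂/T₁ = (P₂/P₁)^((γ−1)/γ) ⇒ T₂ = 594×(3.75)^0.206 = 780 K; V₂ = 14.1 L.
ΔU = nCvΔT = 4.14×32.0×(780−594) = 24600 J.
Q = 0 for an adiabatic process, so W = −ΔU = -24600 J.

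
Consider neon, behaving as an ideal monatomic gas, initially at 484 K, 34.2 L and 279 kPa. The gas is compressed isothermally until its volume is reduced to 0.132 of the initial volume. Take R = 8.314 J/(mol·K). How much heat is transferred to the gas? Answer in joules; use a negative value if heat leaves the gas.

-19300 J

n = P₁V₁/(RT₁) = 279×34.2/(8.314×484) = 2.37 mol.
Isothermal: T stays 484 K; PV = const ⇒ V₂ = 4.51 L, P₂ = 2110 kPa.
ΔU = 0 (ideal gas, T constant).
W = nRT ln(V₂/V₁) = 2.37×8.314×484×ln(0.132) = -19300 J.
Q = ΔU + W = -19300 J.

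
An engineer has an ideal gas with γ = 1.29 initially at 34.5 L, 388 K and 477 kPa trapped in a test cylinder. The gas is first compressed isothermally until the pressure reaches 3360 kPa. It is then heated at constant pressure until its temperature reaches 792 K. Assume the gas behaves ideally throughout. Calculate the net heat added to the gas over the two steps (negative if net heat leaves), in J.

n = P₁V₁/(RT₁) = 477×34.5/(8.314×388) = 5.10 mol.
Step 1 — Isothermal: T stays 388 K; PV = const ⇒ V₂ = 4.90 L, P₂ = 3360 kPa.
ΔU = 0 (ideal gas, T constant).
W = nRT ln(V₂/V₁) = 5.10×8.314×388×ln(0.142) = -32100 J.
Q = ΔU + W = -32100 J.
State after step 1: P = 3360 kPa, V = 4.90 L, T = 388 K.
Step 2 — Isobaric: P stays 3360 kPa; V/T = const ⇒ T₂ = 792 K, V₂ = 10.0 L.
W = PΔV = 3360×(10.0−4.90) kPa·L = 17100 J.
ΔU = nCvΔT = 5.10×28.7×(792−388) = 59100 J.
Q = ΔU + W = nCpΔT = 76200 J.
Net over both steps: W = -15000 J, Q = 44100 J, ΔU = 59100 J.

44100 J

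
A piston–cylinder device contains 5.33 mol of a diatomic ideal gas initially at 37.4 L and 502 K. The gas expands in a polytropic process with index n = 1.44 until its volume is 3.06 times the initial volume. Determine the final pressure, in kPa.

P₁ = nRT₁/V₁ = 5.33×8.314×502/37.4 = 595 kPa.
Polytropic n=1.44: T₂ = T₁(V₁/V₂)^(n−1) = 502×(0.327)^0.44 = 307 K; P₂ = P₁(V₁/V₂)^n = 119 kPa.

119 kPa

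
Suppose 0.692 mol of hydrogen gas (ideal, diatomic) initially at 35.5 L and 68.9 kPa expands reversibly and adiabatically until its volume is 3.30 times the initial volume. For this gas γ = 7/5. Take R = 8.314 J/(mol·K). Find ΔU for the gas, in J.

T₁ = P₁V₁/(nR) = 68.9×35.5/(0.692×8.314) = 425 K.
Adiabatic: TV^(γ−1) = const ⇒ T₂ = 425×(0.303)^0.400 = 264 K; PV^γ = const ⇒ P₂ = 13.0 kPa.
For an ideal gas ΔU = nCvΔT with Cv = (5/2)R = 20.8 J/(mol·K).
ΔU = 0.692×20.8×(264−425) = -2320 J.

-2320 J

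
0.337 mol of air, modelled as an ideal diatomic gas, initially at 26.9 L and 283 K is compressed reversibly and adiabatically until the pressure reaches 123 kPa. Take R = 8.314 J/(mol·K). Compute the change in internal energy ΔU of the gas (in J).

999 J

P₁ = nRT₁/V₁ = 0.337×8.314×283/26.9 = 29.5 kPa.
Adiabatic: T₂/T₁ = (P₂/P₁)^((γ−1)/γ) ⇒ T₂ = 283×(4.17)^0.286 = 426 K; V₂ = 9.70 L.
For an ideal gas ΔU = nCvΔT with Cv = (5/2)R = 20.8 J/(mol·K).
ΔU = 0.337×20.8×(426−283) = 999 J.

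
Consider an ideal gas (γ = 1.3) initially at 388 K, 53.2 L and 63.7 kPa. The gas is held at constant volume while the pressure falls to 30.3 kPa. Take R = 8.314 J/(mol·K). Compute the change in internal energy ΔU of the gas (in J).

n = P₁V₁/(RT₁) = 63.7×53.2/(8.314×388) = 1.05 mol.
Isochoric: V stays 53.2 L; P/T = const ⇒ T₂ = 185 K, P₂ = 30.3 kPa.
For an ideal gas ΔU = nCvΔT with Cv = R/(γ−1) = 27.7 J/(mol·K).
ΔU = 1.05×27.7×(185−388) = -5920 J.

-5920 J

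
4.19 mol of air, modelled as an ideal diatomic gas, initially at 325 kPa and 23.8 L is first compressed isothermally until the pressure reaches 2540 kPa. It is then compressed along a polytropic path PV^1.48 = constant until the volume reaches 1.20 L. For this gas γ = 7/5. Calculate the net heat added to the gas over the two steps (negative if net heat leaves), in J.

T₁ = P₁V₁/(nR) = 325×23.8/(4.19×8.314) = 222 K.
Step 1 — Isothermal: T stays 222 K; PV = const ⇒ V₂ = 3.05 L, P₂ = 2540 kPa.
ΔU = 0 (ideal gas, T constant).
W = nRT ln(V₂/V₁) = 4.19×8.314×222×ln(0.128) = -15900 J.
Q = ΔU + W = -15900 J.
State after step 1: P = 2540 kPa, V = 3.05 L, T = 222 K.
Step 2 — Polytropic n=1.48: T₂ = T₁(V₁/V₂)^(n−1) = 222×(2.54)^0.48 = 347 K; P₂ = P₁(V₁/V₂)^n = 10100 kPa.
W = (P₁V₁−P₂V₂)/(n−1) = (2540×3.05−10100×1.20)/0.48 = -9080 J.
ΔU = nCvΔT = 4.19×20.8×(347−222) = 10900 J.
Q = ΔU + W = 1820 J.
Net over both steps: W = -25000 J, Q = -14100 J, ΔU = 10900 J.

-14100 J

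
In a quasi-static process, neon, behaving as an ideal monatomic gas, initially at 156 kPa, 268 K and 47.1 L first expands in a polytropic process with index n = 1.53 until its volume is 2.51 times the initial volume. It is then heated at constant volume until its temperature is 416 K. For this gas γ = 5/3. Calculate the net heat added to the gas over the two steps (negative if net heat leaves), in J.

11400 J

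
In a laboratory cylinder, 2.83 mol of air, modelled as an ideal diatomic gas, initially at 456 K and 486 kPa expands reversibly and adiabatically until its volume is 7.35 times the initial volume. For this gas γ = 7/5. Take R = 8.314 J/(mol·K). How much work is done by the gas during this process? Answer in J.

14700 J

V₁ = nRT₁/P₁ = 2.83×8.314×456/486 = 22.1 L.
Adiabatic: TV^(γ−1) = const ⇒ T₂ = 456×(0.136)^0.400 = 205 K; PV^γ = const ⇒ P₂ = 29.8 kPa.
ΔU = nCvΔT = 2.83×20.8×(205−456) = -14700 J.
Q = 0 for an adiabatic process, so W = −ΔU = 14700 J.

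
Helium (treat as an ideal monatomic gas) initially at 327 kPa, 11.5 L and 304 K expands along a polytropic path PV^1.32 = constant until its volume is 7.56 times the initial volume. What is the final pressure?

22.6 kPa

Polytropic n=1.32: T₂ = T₁(V₁/V₂)^(n−1) = 304×(0.132)^0.32 = 159 K; P₂ = P₁(V₁/V₂)^n = 22.6 kPa.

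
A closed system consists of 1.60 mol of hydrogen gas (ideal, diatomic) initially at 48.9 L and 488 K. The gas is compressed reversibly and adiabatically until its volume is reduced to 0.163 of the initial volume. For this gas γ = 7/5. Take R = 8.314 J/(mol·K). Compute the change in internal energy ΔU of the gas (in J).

P₁ = nRT₁/V₁ = 1.60×8.314×488/48.9 = 133 kPa.
Adiabatic: TV^(γ−1) = const ⇒ T₂ = 488×(6.13)^0.400 = 1010 K; PV^γ = const ⇒ P₂ = 1680 kPa.
For an ideal gas ΔU = nCvΔT with Cv = (5/2)R = 20.8 J/(mol·K).
ΔU = 1.60×20.8×(1010−488) = 17300 J.

17300 J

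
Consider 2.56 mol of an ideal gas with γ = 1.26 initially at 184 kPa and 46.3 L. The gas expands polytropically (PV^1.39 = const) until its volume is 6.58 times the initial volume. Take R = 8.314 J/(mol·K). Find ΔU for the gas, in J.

T₁ = P₁V₁/(nR) = 184×46.3/(2.56×8.314) = 400 K.
Polytropic n=1.39: T₂ = T₁(V₁/V₂)^(n−1) = 400×(0.152)^0.39 = 192 K; P₂ = P₁(V₁/V₂)^n = 13.4 kPa.
For an ideal gas ΔU = nCvΔT with Cv = R/(γ−1) = 32.0 J/(mol·K).
ΔU = 2.56×32.0×(192−400) = -17100 J.

-17100 J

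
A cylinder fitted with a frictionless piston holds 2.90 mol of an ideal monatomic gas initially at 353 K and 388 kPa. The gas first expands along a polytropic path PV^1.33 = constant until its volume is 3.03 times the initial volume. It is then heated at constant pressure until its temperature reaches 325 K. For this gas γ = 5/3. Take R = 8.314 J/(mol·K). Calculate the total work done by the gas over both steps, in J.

9830 J

V₁ = nRT₁/P₁ = 2.90×8.314×353/388 = 21.9 L.
Step 1 — Polytropic n=1.33: T₂ = T₁(V₁/V₂)^(n−1) = 353×(0.330)^0.33 = 245 K; P₂ = P₁(V₁/V₂)^n = 88.8 kPa.
W = (P₁V₁−P₂V₂)/(n−1) = (388×21.9−88.8×66.5)/0.33 = 7900 J.
ΔU = nCvΔT = 2.90×12.5×(245−353) = -3910 J.
Q = ΔU + W = 3990 J.
State after step 1: P = 88.8 kPa, V = 66.5 L, T = 245 K.
Step 2 — Isobaric: P stays 88.8 kPa; V/T = const ⇒ T₂ = 325 K, V₂ = 88.2 L.
W = PΔV = 88.8×(88.2−66.5) kPa·L = 1930 J.
ΔU = nCvΔT = 2.90×12.5×(325−245) = 2900 J.
Q = ΔU + W = nCpΔT = 4830 J.
Net over both steps: W = 9830 J, Q = 8820 J, ΔU = -1010 J.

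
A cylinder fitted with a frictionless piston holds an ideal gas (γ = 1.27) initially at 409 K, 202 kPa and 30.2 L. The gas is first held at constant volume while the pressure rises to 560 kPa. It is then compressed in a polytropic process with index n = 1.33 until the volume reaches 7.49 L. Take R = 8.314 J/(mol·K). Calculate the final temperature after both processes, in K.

n = P₁V₁/(RT₁) = 202×30.2/(8.314×409) = 1.79 mol.
Step 1 — Isochoric: V stays 30.2 L; P/T = const ⇒ T₂ = 1130 K, P₂ = 560 kPa.
W = 0 (no volume change).
ΔU = nCvΔT = 1.79×30.8×(1130−409) = 40000 J.
Q = ΔU = 40000 J.
State after step 1: P = 560 kPa, V = 30.2 L, T = 1130 K.
Step 2 — Polytropic n=1.33: T₂ = T₁(V₁/V₂)^(n−1) = 1130×(4.03)^0.33 = 1800 K; P₂ = P₁(V₁/V₂)^n = 3580 kPa.
W = (P₁V₁−P₂V₂)/(n−1) = (560×30.2−3580×7.49)/0.33 = -29900 J.
ΔU = nCvΔT = 1.79×30.8×(1800−1130) = 36600 J.
Q = ΔU + W = 6650 J.
Net over both steps: W = -29900 J, Q = 46700 J, ΔU = 76600 J.

1800 K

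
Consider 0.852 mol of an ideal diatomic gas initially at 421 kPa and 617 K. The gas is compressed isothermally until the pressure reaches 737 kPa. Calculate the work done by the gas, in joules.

V₁ = nRT₁/P₁ = 0.852×8.314×617/421 = 10.4 L.
Isothermal: T stays 617 K; PV = const ⇒ V₂ = 5.93 L, P₂ = 737 kPa.
W = nRT ln(V₂/V₁) = 0.852×8.314×617×ln(0.571) = -2450 J.

-2450 J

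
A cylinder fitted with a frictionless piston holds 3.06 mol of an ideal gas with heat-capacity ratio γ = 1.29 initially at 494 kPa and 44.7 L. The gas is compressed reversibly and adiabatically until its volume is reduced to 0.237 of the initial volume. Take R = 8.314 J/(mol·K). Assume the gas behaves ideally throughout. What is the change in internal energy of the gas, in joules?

39500 J

T₁ = P₁V₁/(nR) = 494×44.7/(3.06×8.314) = 868 K.
Adiabatic: TV^(γ−1) = const ⇒ T₂ = 868×(4.22)^0.290 = 1320 K; PV^γ = const ⇒ P₂ = 3160 kPa.
For an ideal gas ΔU = nCvΔT with Cv = R/(γ−1) = 28.7 J/(mol·K).
ΔU = 3.06×28.7×(1320−868) = 39500 J.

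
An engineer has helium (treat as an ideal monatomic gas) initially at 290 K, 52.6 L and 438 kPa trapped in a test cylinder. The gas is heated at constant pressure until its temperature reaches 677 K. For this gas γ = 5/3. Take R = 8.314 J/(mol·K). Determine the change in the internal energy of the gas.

n = P₁V₁/(RT₁) = 438×52.6/(8.314×290) = 9.56 mol.
Isobaric: P stays 438 kPa; V/T = const ⇒ T₂ = 677 K, V₂ = 123 L.
For an ideal gas ΔU = nCvΔT with Cv = (3/2)R = 12.5 J/(mol·K).
ΔU = 9.56×12.5×(677−290) = 46100 J.

46100 J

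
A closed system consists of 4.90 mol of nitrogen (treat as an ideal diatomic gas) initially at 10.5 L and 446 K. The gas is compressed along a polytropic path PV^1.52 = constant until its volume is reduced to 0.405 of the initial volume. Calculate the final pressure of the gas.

P₁ = nRT₁/V₁ = 4.90×8.314×446/10.5 = 1730 kPa.
Polytropic n=1.52: T₂ = T₁(V₁/V₂)^(n−1) = 446×(2.47)^0.52 = 714 K; P₂ = P₁(V₁/V₂)^n = 6840 kPa.

6840 kPa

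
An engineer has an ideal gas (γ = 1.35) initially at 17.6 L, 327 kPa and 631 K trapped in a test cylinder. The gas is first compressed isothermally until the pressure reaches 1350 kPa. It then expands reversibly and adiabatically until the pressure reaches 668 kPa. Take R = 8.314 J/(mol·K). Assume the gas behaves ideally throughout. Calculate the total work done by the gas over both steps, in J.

-5420 J

n = P₁V₁/(RT₁) = 327×17.6/(8.314×631) = 1.10 mol.
Step 1 — Isothermal: T stays 631 K; PV = const ⇒ V₂ = 4.26 L, P₂ = 1350 kPa.
ΔU = 0 (ideal gas, T constant).
W = nRT ln(V₂/V₁) = 1.10×8.314×631×ln(0.242) = -8160 J.
Q = ΔU + W = -8160 J.
State after step 1: P = 1350 kPa, V = 4.26 L, T = 631 K.
Step 2 — Adiabatic: T₂/T₁ = (P₂/P₁)^((γ−1)/γ) ⇒ T₂ = 631×(0.495)^0.259 = 526 K; V₂ = 7.18 L.
ΔU = nCvΔT = 1.10×23.8×(526−631) = -2740 J.
Q = 0 for an adiabatic process, so W = −ΔU = 2740 J.
Net over both steps: W = -5420 J, Q = -8160 J, ΔU = -2740 J.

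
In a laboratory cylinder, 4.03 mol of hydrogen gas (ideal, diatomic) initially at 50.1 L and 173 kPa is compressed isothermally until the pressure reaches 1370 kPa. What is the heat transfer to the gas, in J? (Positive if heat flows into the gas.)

T₁ = P₁V₁/(nR) = 173×50.1/(4.03×8.314) = 259 K.
Isothermal: T stays 259 K; PV = const ⇒ V₂ = 6.33 L, P₂ = 1370 kPa.
ΔU = 0 (ideal gas, T constant).
W = nRT ln(V₂/V₁) = 4.03×8.314×259×ln(0.126) = -17900 J.
Q = ΔU + W = -17900 J.

-17900 J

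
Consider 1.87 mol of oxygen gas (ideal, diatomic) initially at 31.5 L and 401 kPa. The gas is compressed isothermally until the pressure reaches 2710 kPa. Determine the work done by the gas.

T₁ = P₁V₁/(nR) = 401×31.5/(1.87×8.314) = 812 K.
Isothermal: T stays 812 K; PV = const ⇒ V₂ = 4.66 L, P₂ = 2710 kPa.
W = nRT ln(V₂/V₁) = 1.87×8.314×812×ln(0.148) = -24100 J.

-24100 J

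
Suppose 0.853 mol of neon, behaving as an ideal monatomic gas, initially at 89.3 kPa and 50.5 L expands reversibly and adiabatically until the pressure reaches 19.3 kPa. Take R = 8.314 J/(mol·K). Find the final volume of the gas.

T₁ = P₁V₁/(nR) = 89.3×50.5/(0.853×8.314) = 636 K.
Adiabatic: T₂/T₁ = (P₂/P₁)^((γ−1)/γ) ⇒ T₂ = 636×(0.216)^0.400 = 345 K; V₂ = 127 L.

127 L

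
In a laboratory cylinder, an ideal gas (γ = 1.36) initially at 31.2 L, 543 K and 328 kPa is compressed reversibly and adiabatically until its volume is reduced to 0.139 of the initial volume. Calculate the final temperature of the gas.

Adiabatic: TV^(γ−1) = const ⇒ T₂ = 543×(7.19)^0.360 = 1100 K; PV^γ = const ⇒ P₂ = 4800 kPa.

1100 K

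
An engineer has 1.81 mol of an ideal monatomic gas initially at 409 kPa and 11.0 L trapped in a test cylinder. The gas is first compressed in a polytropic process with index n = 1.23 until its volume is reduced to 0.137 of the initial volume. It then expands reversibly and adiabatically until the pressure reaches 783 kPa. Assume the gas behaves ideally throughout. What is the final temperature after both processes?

230 K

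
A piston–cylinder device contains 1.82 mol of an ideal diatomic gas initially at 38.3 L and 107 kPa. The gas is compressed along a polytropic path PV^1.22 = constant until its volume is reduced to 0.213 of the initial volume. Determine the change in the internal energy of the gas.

4150 J

T₁ = P₁V₁/(nR) = 107×38.3/(1.82×8.314) = 271 K.
Polytropic n=1.22: T₂ = T₁(V₁/V₂)^(n−1) = 271×(4.69)^0.22 = 381 K; P₂ = P₁(V₁/V₂)^n = 706 kPa.
For an ideal gas ΔU = nCvΔT with Cv = (5/2)R = 20.8 J/(mol·K).
ΔU = 1.82×20.8×(381−271) = 4150 J.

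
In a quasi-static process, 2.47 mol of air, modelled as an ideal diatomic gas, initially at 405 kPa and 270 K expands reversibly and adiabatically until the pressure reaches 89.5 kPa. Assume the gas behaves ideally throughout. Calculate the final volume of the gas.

40.2 L

V₁ = nRT₁/P₁ = 2.47×8.314×270/405 = 13.7 L.
Adiabatic: T₂/T₁ = (P₂/P₁)^((γ−1)/γ) ⇒ T₂ = 270×(0.221)^0.286 = 175 K; V₂ = 40.2 L.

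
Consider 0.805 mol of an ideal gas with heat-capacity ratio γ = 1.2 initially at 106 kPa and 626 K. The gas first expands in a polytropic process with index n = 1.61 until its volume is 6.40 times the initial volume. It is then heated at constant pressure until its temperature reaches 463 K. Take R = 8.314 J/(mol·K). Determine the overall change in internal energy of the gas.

-5450 J

V₁ = nRT₁/P₁ = 0.805×8.314×626/106 = 39.5 L.
Step 1 — Polytropic n=1.61: T₂ = T₁(V₁/V₂)^(n−1) = 626×(0.156)^0.61 = 202 K; P₂ = P₁(V₁/V₂)^n = 5.34 kPa.
W = (P₁V₁−P₂V₂)/(n−1) = (106×39.5−5.34×253)/0.61 = 4650 J.
ΔU = nCvΔT = 0.805×41.6×(202−626) = -14200 J.
Q = ΔU + W = -9540 J.
State after step 1: P = 5.34 kPa, V = 253 L, T = 202 K.
Step 2 — Isobaric: P stays 5.34 kPa; V/T = const ⇒ T₂ = 463 K, V₂ = 581 L.
W = PΔV = 5.34×(581−253) kPa·L = 1750 J.
ΔU = nCvΔT = 0.805×41.6×(463−202) = 8740 J.
Q = ΔU + W = nCpΔT = 10500 J.
Net over both steps: W = 6400 J, Q = 949 J, ΔU = -5450 J.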